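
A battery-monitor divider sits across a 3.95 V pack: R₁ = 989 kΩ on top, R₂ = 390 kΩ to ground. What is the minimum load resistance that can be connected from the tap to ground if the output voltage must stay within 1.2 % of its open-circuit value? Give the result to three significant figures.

Output resistance R_th = R₁‖R₂ = (989 × 390)/1379 = 279.7 kΩ.
The fractional drop is R_th/(R_th + R_L); requiring this ≤ 0.0120 gives R_L ≥ R_th(1/0.0120 − 1) = 279.7 × 82.33 = 23.0 MΩ.

R_L(min) ≈ 23.0 MΩ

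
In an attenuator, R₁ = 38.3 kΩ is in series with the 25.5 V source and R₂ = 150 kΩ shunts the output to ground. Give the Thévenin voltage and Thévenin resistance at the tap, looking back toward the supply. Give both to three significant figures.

V_th is the open-circuit tap voltage: 25.5 × 150/(38.3 + 150) = 20.3 V.
With the supply zeroed, R₁ and R₂ appear in parallel from the tap: R_th = R₁‖R₂ = (38.3 × 150)/188.3 = 30.5 kΩ.

V_th = 20.3 V, R_th = 30.5 kΩ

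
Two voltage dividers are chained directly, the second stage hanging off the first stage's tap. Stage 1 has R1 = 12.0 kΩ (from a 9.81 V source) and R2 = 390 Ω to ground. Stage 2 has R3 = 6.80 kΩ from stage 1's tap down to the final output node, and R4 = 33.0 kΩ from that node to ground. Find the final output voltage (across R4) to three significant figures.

V_out ≈ 0.254 V

Stage 2 presents R3+R4 = 39800 Ω as a load on stage 1's tap.
Stage 1's lower leg becomes R2‖(R3+R4) = 386.2 Ω, so V_mid = 9.81 × 386.2/12390 = 0.3059 V.
Stage 2 is itself unloaded: V_out = V_mid × R4/(R3+R4) = 0.3059 × 33000/39800 = 0.254 V.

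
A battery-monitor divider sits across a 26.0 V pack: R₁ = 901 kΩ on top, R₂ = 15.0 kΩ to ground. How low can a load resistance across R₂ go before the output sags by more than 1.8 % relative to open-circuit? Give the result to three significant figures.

Output resistance R_th = R₁‖R₂ = (901 × 15.0)/916.0 = 14.75 kΩ.
The fractional drop is R_th/(R_th + R_L); requiring this ≤ 0.0180 gives R_L ≥ R_th(1/0.0180 − 1) = 14.75 × 54.56 = 805 kΩ.

R_L(min) ≈ 805 kΩ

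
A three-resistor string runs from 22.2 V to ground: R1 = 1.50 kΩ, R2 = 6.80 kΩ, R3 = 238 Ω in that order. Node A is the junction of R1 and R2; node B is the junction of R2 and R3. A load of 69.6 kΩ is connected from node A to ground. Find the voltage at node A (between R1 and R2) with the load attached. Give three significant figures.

V ≈ 18.0 V

Below node A the series string R2+R3 = 7038 Ω sits in parallel with the 69600 Ω load: 6392 Ω.
V_A = 22.2 × 6392/(1500 + 6392) = 18.0 V.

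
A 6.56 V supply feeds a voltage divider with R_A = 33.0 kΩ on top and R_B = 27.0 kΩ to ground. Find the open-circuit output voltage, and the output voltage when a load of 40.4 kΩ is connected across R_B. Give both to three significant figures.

Open-circuit: V = 6.56 × 27.0/(33.0 + 27.0) = 2.95 V.
With the load, R_B becomes R_B‖R_L = 16.18 kΩ, so V = 6.56 × 16.18/49.18 = 2.16 V.

Unloaded: 2.95 V; loaded: 2.16 V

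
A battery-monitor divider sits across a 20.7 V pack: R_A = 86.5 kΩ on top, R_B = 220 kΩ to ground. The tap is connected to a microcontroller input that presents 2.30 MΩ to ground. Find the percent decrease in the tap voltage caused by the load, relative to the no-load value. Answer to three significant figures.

The divider's output (Thévenin) resistance is R_A‖R_B = 62.09 kΩ.
Fractional drop under load = R_th/(R_th + R_L) = 62.09 / (62.09 + 2300) = 0.02629.
So the output falls by 2.63 %.

2.63 %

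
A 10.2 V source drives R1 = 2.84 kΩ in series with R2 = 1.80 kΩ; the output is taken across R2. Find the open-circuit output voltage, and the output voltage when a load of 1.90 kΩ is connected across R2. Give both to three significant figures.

Open-circuit: V = 10.2 × 1.80/(2.84 + 1.80) = 3.96 V.
With the load, R2 becomes R2‖R_L = 0.9243 kΩ, so V = 10.2 × 0.9243/3.764 = 2.50 V.

Unloaded: 3.96 V; loaded: 2.50 V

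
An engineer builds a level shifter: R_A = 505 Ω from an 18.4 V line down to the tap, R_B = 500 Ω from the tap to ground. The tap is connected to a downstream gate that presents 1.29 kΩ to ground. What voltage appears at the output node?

The load sits in parallel with R_B: R_B‖R_L = (500 × 1290) / (500 + 1290) = 360.3 Ω.
V_out = 18.4 × 360.3 / (505 + 360.3) = 18.4 × 360.3/865.3 = 7.66 V.
(Unloaded it would have been 9.15 V.)

V_out ≈ 7.66 V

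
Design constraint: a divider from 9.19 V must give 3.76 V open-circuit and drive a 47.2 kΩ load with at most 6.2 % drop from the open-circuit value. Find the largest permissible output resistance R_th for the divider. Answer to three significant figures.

R_th ≤ 3.12 kΩ

Loading drop = R_th/(R_th + R_L) ≤ 0.0620, so R_th ≤ R_L · ε/(1−ε) = 47.2 kΩ × 0.0620/0.9380 = 3.12 kΩ.
(Any R1, R2 with R2/(R1+R2) = 0.409 and R1‖R2 ≤ 3.12 kΩ will meet the spec.)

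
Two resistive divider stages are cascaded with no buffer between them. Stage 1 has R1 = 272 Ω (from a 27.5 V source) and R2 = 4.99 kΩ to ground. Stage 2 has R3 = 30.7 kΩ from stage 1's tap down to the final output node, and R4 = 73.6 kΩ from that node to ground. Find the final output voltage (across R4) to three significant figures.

Stage 2 presents R3+R4 = 104300 Ω as a load on stage 1's tap.
Stage 1's lower leg becomes R2‖(R3+R4) = 4762 Ω, so V_mid = 27.5 × 4762/5034 = 26.01 V.
Stage 2 is itself unloaded: V_out = V_mid × R4/(R3+R4) = 26.01 × 73600/104300 = 18.4 V.

V_out ≈ 18.4 V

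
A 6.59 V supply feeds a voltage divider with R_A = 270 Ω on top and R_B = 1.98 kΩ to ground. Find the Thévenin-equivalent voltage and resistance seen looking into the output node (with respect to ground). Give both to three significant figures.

V_th is the open-circuit tap voltage: 6.59 × 1980/(270 + 1980) = 5.80 V.
With the supply zeroed, R_A and R_B appear in parallel from the tap: R_th = R_A‖R_B = (270 × 1980)/2250 = 238 Ω.

V_th = 5.80 V, R_th = 238 Ω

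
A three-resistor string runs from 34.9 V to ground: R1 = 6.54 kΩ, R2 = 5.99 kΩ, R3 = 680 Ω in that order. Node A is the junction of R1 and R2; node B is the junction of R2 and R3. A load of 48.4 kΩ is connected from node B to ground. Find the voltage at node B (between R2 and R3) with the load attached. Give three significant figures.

V ≈ 1.77 V

At node B, R3 is in parallel with the load: R3‖R_L = 670.6 Ω.
Below node A the resistance is R2 + (R3‖R_L) = 6661 Ω, so V_A = 34.9 × 6661/13200 = 17.61 V.
Then V_B = V_A × (R3‖R_L)/(R2 + R3‖R_L) = 17.61 × 670.6/6661 = 1.77 V.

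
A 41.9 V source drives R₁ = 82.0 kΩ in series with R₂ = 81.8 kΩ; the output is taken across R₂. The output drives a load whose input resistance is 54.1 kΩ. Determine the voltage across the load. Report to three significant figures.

V_out ≈ 11.9 V

The load sits in parallel with R₂: R₂‖R_L = (81.8 × 54.1) / (81.8 + 54.1) = 32.56 kΩ.
V_out = 41.9 × 32.56 / (82.0 + 32.56) = 41.9 × 32.56/114.6 = 11.9 V.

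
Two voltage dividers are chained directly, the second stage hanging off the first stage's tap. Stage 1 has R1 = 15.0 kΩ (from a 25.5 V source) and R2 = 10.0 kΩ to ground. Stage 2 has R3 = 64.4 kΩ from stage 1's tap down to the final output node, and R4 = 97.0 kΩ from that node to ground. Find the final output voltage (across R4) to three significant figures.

Stage 2 presents R3+R4 = 161.4 kΩ as a load on stage 1's tap.
Stage 1's lower leg becomes R2‖(R3+R4) = 9.417 kΩ, so V_mid = 25.5 × 9.417/24.42 = 9.834 V.
Stage 2 is itself unloaded: V_out = V_mid × R4/(R3+R4) = 9.834 × 97.0/161.4 = 5.91 V.

V_out ≈ 5.91 V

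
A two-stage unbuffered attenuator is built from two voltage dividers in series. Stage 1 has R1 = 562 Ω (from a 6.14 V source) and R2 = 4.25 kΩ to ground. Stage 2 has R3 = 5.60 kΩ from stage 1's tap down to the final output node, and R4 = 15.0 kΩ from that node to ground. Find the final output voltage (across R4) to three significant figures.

V_out ≈ 3.86 V

Stage 2 presents R3+R4 = 20600 Ω as a load on stage 1's tap.
Stage 1's lower leg becomes R2‖(R3+R4) = 3523 Ω, so V_mid = 6.14 × 3523/4085 = 5.295 V.
Stage 2 is itself unloaded: V_out = V_mid × R4/(R3+R4) = 5.295 × 15000/20600 = 3.86 V.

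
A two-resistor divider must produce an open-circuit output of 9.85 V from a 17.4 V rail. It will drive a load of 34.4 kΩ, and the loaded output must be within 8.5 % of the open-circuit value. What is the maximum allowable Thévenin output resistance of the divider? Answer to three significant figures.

Loading drop = R_th/(R_th + R_L) ≤ 0.0850, so R_th ≤ R_L · ε/(1−ε) = 34.4 kΩ × 0.0850/0.9150 = 3.20 kΩ.
(Any R1, R2 with R2/(R1+R2) = 0.566 and R1‖R2 ≤ 3.20 kΩ will meet the spec.)

R_th ≤ 3.20 kΩ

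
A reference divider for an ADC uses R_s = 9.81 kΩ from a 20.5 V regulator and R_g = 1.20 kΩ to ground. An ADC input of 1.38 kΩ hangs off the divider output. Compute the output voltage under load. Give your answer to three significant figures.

V_out ≈ 1.26 V

The load sits in parallel with R_g: R_g‖R_L = (1.20 × 1.38) / (1.20 + 1.38) = 0.6419 kΩ.
V_out = 20.5 × 0.6419 / (9.81 + 0.6419) = 20.5 × 0.6419/10.45 = 1.26 V.
(Unloaded it would have been 2.23 V.)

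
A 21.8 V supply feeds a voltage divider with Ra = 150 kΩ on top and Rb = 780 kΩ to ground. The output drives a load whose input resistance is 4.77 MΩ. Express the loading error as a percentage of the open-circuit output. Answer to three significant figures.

2.57 %

The divider's output (Thévenin) resistance is Ra‖Rb = 125.8 kΩ.
Fractional drop under load = R_th/(R_th + R_L) = 125.8 / (125.8 + 4770) = 0.02570.
So the output falls by 2.57 %.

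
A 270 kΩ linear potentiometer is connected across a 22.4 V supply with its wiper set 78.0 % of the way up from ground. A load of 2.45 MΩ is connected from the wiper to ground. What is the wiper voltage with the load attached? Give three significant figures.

V ≈ 17.1 V

The wiper splits the pot into (1−α)R = 59.40 kΩ above and αR = 210.6 kΩ below.
Lower section ‖ load = 193.9 kΩ.
V_wiper = 22.4 × 193.9/(59.40 + 193.9) = 17.1 V.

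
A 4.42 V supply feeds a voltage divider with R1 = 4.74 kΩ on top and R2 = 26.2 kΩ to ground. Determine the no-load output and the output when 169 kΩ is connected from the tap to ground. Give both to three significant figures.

Open-circuit: V = 4.42 × 26.2/(4.74 + 26.2) = 3.74 V.
With the load, R2 becomes R2‖R_L = 22.68 kΩ, so V = 4.42 × 22.68/27.42 = 3.66 V.

Unloaded: 3.74 V; loaded: 3.66 V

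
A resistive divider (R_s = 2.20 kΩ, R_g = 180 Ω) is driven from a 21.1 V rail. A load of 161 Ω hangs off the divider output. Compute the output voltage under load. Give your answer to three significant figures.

The load sits in parallel with R_g: R_g‖R_L = (180 × 161) / (180 + 161) = 84.99 Ω.
V_out = 21.1 × 84.99 / (2200 + 84.99) = 21.1 × 84.99/2285 = 0.785 V.

V_out ≈ 0.785 V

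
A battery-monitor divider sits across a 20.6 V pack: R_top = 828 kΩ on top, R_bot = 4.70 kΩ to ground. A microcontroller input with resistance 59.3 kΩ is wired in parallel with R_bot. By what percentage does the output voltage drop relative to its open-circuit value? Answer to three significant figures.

The divider's output (Thévenin) resistance is R_top‖R_bot = 4.673 kΩ.
Fractional drop under load = R_th/(R_th + R_L) = 4.673 / (4.673 + 59.3) = 0.07305.
So the output falls by 7.31 %.

7.31 %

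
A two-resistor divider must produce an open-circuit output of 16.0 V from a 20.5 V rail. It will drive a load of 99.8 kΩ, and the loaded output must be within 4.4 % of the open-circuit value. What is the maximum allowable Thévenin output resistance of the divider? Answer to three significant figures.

R_th ≤ 4.59 kΩ

Loading drop = R_th/(R_th + R_L) ≤ 0.0440, so R_th ≤ R_L · ε/(1−ε) = 99.8 kΩ × 0.0440/0.9560 = 4.59 kΩ.
(Any R1, R2 with R2/(R1+R2) = 0.780 and R1‖R2 ≤ 4.59 kΩ will meet the spec.)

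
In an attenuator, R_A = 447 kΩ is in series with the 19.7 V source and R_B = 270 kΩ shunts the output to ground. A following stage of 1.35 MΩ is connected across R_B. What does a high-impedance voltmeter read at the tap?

V_out ≈ 6.60 V

The load sits in parallel with R_B: R_B‖R_L = (270 × 1350) / (270 + 1350) = 225.0 kΩ.
V_out = 19.7 × 225.0 / (447 + 225.0) = 19.7 × 225.0/672.0 = 6.60 V.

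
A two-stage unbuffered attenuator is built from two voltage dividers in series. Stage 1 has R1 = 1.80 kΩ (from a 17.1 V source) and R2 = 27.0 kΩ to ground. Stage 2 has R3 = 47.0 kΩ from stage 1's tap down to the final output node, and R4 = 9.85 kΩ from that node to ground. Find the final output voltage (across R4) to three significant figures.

V_out ≈ 2.70 V

Stage 2 presents R3+R4 = 56.85 kΩ as a load on stage 1's tap.
Stage 1's lower leg becomes R2‖(R3+R4) = 18.31 kΩ, so V_mid = 17.1 × 18.31/20.11 = 15.57 V.
Stage 2 is itself unloaded: V_out = V_mid × R4/(R3+R4) = 15.57 × 9.85/56.85 = 2.70 V.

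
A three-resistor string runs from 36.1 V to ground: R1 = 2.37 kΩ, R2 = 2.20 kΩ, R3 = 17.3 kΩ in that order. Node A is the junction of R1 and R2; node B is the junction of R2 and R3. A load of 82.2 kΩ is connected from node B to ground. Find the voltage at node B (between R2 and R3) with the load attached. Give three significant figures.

At node B, R3 is in parallel with the load: R3‖R_L = 14.29 kΩ.
Below node A the resistance is R2 + (R3‖R_L) = 16.49 kΩ, so V_A = 36.1 × 16.49/18.86 = 31.56 V.
Then V_B = V_A × (R3‖R_L)/(R2 + R3‖R_L) = 31.56 × 14.29/16.49 = 27.4 V.

V ≈ 27.4 V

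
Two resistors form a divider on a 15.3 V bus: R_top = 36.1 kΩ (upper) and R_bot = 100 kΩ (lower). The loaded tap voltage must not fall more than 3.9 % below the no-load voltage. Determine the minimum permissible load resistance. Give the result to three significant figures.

Output resistance R_th = R_top‖R_bot = (36.1 × 100)/136.1 = 26.52 kΩ.
The fractional drop is R_th/(R_th + R_L); requiring this ≤ 0.0390 gives R_L ≥ R_th(1/0.0390 − 1) = 26.52 × 24.64 = 654 kΩ.

R_L(min) ≈ 654 kΩ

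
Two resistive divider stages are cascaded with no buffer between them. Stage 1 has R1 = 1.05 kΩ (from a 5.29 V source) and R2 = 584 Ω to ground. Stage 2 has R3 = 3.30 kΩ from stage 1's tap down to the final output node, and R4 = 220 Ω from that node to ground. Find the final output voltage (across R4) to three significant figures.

Stage 2 presents R3+R4 = 3520 Ω as a load on stage 1's tap.
Stage 1's lower leg becomes R2‖(R3+R4) = 500.9 Ω, so V_mid = 5.29 × 500.9/1551 = 1.709 V.
Stage 2 is itself unloaded: V_out = V_mid × R4/(R3+R4) = 1.709 × 220/3520 = 0.107 V.

V_out ≈ 0.107 V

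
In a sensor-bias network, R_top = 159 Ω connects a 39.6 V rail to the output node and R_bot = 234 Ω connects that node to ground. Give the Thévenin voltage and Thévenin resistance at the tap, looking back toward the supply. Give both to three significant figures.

V_th is the open-circuit tap voltage: 39.6 × 234/(159 + 234) = 23.6 V.
With the supply zeroed, R_top and R_bot appear in parallel from the tap: R_th = R_top‖R_bot = (159 × 234)/393.0 = 94.7 Ω.

V_th = 23.6 V, R_th = 94.7 Ω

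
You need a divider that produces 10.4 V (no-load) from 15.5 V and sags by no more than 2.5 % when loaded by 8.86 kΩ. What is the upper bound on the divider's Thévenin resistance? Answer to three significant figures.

Loading drop = R_th/(R_th + R_L) ≤ 0.0250, so R_th ≤ R_L · ε/(1−ε) = 8.86 kΩ × 0.0250/0.9750 = 227 Ω.
(Any R1, R2 with R2/(R1+R2) = 0.671 and R1‖R2 ≤ 227 Ω will meet the spec.)

R_th ≤ 227 Ω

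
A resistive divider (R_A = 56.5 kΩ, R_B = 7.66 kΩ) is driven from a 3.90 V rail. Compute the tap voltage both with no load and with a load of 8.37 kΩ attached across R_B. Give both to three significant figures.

Unloaded: 0.466 V; loaded: 0.258 V

Open-circuit: V = 3.90 × 7.66/(56.5 + 7.66) = 0.466 V.
With the load, R_B becomes R_B‖R_L = 4.000 kΩ, so V = 3.90 × 4.000/60.50 = 0.258 V.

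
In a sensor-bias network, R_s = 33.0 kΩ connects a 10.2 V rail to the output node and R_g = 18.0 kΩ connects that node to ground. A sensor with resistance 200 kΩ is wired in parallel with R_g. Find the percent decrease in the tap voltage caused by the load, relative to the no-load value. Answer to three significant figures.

The divider's output (Thévenin) resistance is R_s‖R_g = 11.65 kΩ.
Fractional drop under load = R_th/(R_th + R_L) = 11.65 / (11.65 + 200) = 0.05503.
So the output falls by 5.50 %.

5.50 %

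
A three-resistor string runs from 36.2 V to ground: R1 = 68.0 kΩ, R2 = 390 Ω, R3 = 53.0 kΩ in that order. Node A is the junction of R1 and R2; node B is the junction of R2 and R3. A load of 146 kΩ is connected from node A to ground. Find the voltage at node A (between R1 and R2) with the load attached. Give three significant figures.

V ≈ 13.2 V

Below node A the series string R2+R3 = 53390 Ω sits in parallel with the 146000 Ω load: 39090 Ω.
V_A = 36.2 × 39090/(68000 + 39090) = 13.2 V.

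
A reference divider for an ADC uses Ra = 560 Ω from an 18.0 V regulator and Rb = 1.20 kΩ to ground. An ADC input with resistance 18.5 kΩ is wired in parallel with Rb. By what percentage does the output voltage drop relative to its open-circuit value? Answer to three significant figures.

2.02 %

The divider's output (Thévenin) resistance is Ra‖Rb = 381.8 Ω.
Fractional drop under load = R_th/(R_th + R_L) = 381.8 / (381.8 + 18500) = 0.02022.
So the output falls by 2.02 %.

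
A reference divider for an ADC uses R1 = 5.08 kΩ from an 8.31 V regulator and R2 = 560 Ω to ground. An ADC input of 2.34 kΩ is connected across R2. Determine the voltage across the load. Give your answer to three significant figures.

V_out ≈ 0.679 V

The load sits in parallel with R2: R2‖R_L = (560 × 2340) / (560 + 2340) = 451.9 Ω.
V_out = 8.31 × 451.9 / (5080 + 451.9) = 8.31 × 451.9/5532 = 0.679 V.
(Unloaded it would have been 0.825 V.)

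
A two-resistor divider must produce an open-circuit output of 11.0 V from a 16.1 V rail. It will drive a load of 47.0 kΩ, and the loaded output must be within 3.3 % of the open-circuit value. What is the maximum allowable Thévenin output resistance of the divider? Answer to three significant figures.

R_th ≤ 1.60 kΩ

Loading drop = R_th/(R_th + R_L) ≤ 0.0330, so R_th ≤ R_L · ε/(1−ε) = 47.0 kΩ × 0.0330/0.9670 = 1.60 kΩ.
(Any R1, R2 with R2/(R1+R2) = 0.683 and R1‖R2 ≤ 1.60 kΩ will meet the spec.)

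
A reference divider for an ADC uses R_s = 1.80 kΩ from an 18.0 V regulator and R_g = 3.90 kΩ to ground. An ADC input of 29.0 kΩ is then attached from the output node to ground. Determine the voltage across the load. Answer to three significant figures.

The load sits in parallel with R_g: R_g‖R_L = (3.90 × 29.0) / (3.90 + 29.0) = 3.438 kΩ.
V_out = 18.0 × 3.438 / (1.80 + 3.438) = 18.0 × 3.438/5.238 = 11.8 V.

V_out ≈ 11.8 V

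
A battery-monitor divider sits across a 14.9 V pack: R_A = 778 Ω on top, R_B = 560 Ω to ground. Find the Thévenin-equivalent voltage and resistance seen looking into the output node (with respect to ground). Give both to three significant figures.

V_th is the open-circuit tap voltage: 14.9 × 560/(778 + 560) = 6.24 V.
With the supply zeroed, R_A and R_B appear in parallel from the tap: R_th = R_A‖R_B = (778 × 560)/1338 = 326 Ω.

V_th = 6.24 V, R_th = 326 Ω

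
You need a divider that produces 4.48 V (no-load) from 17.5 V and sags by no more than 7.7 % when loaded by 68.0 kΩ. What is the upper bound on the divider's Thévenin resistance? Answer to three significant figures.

R_th ≤ 5.67 kΩ

Loading drop = R_th/(R_th + R_L) ≤ 0.0770, so R_th ≤ R_L · ε/(1−ε) = 68.0 kΩ × 0.0770/0.9230 = 5.67 kΩ.
(Any R1, R2 with R2/(R1+R2) = 0.256 and R1‖R2 ≤ 5.67 kΩ will meet the spec.)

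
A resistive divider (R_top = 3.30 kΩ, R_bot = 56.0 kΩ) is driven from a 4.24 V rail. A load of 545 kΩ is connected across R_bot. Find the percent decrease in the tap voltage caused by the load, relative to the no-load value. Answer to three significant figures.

0.569 %

The divider's output (Thévenin) resistance is R_top‖R_bot = 3.116 kΩ.
Fractional drop under load = R_th/(R_th + R_L) = 3.116 / (3.116 + 545) = 0.005686.
So the output falls by 0.569 %.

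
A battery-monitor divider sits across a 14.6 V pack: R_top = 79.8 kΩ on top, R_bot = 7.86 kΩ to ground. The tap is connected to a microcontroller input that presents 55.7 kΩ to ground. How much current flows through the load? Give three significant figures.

R_bot‖R_L = 6.888 kΩ; V_out = 14.6 × 6.888/86.69 = 1.160 V.
I_L = V_out / R_L = 1.160 / 55.7 kΩ = 0.0208 mA.

I_L ≈ 0.0208 mA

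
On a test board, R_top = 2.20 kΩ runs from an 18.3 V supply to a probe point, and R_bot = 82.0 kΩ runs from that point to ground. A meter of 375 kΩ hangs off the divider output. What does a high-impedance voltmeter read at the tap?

The load sits in parallel with R_bot: R_bot‖R_L = (82.0 × 375) / (82.0 + 375) = 67.29 kΩ.
V_out = 18.3 × 67.29 / (2.20 + 67.29) = 18.3 × 67.29/69.49 = 17.7 V.

V_out ≈ 17.7 V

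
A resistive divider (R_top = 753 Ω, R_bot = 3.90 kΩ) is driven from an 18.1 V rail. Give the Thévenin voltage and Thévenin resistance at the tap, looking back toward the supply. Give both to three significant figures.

V_th is the open-circuit tap voltage: 18.1 × 3900/(753 + 3900) = 15.2 V.
With the supply zeroed, R_top and R_bot appear in parallel from the tap: R_th = R_top‖R_bot = (753 × 3900)/4653 = 631 Ω.

V_th = 15.2 V, R_th = 631 Ω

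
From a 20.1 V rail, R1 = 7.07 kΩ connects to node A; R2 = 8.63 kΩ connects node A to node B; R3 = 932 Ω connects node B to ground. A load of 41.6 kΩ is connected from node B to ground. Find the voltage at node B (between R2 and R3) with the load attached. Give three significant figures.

At node B, R3 is in parallel with the load: R3‖R_L = 911.6 Ω.
Below node A the resistance is R2 + (R3‖R_L) = 9542 Ω, so V_A = 20.1 × 9542/16610 = 11.55 V.
Then V_B = V_A × (R3‖R_L)/(R2 + R3‖R_L) = 11.55 × 911.6/9542 = 1.10 V.

V ≈ 1.10 V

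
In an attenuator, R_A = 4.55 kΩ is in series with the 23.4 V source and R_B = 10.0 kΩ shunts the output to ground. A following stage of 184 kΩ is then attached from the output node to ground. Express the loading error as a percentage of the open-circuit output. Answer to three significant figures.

1.67 %

The divider's output (Thévenin) resistance is R_A‖R_B = 3.127 kΩ.
Fractional drop under load = R_th/(R_th + R_L) = 3.127 / (3.127 + 184) = 0.01671.
So the output falls by 1.67 %.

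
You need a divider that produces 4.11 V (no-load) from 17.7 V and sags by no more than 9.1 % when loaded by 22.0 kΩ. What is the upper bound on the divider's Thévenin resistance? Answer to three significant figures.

Loading drop = R_th/(R_th + R_L) ≤ 0.0910, so R_th ≤ R_L · ε/(1−ε) = 22.0 kΩ × 0.0910/0.9090 = 2.20 kΩ.
(Any R1, R2 with R2/(R1+R2) = 0.232 and R1‖R2 ≤ 2.20 kΩ will meet the spec.)

R_th ≤ 2.20 kΩ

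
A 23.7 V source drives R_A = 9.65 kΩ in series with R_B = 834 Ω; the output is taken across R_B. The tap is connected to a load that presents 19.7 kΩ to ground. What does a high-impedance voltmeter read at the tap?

The load sits in parallel with R_B: R_B‖R_L = (834 × 19700) / (834 + 19700) = 800.1 Ω.
V_out = 23.7 × 800.1 / (9650 + 800.1) = 23.7 × 800.1/10450 = 1.81 V.

V_out ≈ 1.81 V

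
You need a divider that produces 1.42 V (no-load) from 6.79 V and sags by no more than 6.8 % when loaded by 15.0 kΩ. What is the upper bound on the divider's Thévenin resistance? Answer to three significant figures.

Loading drop = R_th/(R_th + R_L) ≤ 0.0680, so R_th ≤ R_L · ε/(1−ε) = 15.0 kΩ × 0.0680/0.9320 = 1.09 kΩ.

R_th ≤ 1.09 kΩ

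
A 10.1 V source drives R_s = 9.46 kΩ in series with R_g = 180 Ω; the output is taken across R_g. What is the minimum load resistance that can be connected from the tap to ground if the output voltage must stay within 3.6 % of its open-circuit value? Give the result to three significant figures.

Output resistance R_th = R_s‖R_g = (9460 × 180)/9640 = 176.6 Ω.
The fractional drop is R_th/(R_th + R_L); requiring this ≤ 0.0360 gives R_L ≥ R_th(1/0.0360 − 1) = 176.6 × 26.78 = 4.73 kΩ.

R_L(min) ≈ 4.73 kΩ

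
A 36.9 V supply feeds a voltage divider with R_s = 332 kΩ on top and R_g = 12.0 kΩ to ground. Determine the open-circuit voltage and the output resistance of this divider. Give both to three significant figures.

V_th is the open-circuit tap voltage: 36.9 × 12.0/(332 + 12.0) = 1.29 V.
With the supply zeroed, R_s and R_g appear in parallel from the tap: R_th = R_s‖R_g = (332 × 12.0)/344.0 = 11.6 kΩ.

V_th = 1.29 V, R_th = 11.6 kΩ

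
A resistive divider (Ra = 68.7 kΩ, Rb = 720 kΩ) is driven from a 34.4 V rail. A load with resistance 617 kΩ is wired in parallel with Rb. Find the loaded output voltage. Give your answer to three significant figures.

The load sits in parallel with Rb: Rb‖R_L = (720 × 617) / (720 + 617) = 332.3 kΩ.
V_out = 34.4 × 332.3 / (68.7 + 332.3) = 34.4 × 332.3/401.0 = 28.5 V.

V_out ≈ 28.5 V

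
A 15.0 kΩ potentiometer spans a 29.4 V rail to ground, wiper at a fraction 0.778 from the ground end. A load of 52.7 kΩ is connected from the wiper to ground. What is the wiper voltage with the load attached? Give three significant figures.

The wiper splits the pot into (1−α)R = 3.330 kΩ above and αR = 11.67 kΩ below.
Lower section ‖ load = 9.554 kΩ.
V_wiper = 29.4 × 9.554/(3.330 + 9.554) = 21.8 V.

V ≈ 21.8 V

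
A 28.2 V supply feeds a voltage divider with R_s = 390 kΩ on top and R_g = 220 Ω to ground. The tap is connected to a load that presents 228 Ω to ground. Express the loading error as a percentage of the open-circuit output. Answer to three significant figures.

The divider's output (Thévenin) resistance is R_s‖R_g = 219.9 Ω.
Fractional drop under load = R_th/(R_th + R_L) = 219.9 / (219.9 + 228) = 0.4909.
So the output falls by 49.1 %.

49.1 %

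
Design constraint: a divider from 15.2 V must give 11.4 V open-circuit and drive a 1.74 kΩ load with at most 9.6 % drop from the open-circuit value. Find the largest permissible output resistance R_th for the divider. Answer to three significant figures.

R_th ≤ 185 Ω

Loading drop = R_th/(R_th + R_L) ≤ 0.0960, so R_th ≤ R_L · ε/(1−ε) = 1.74 kΩ × 0.0960/0.9040 = 185 Ω.
(Any R1, R2 with R2/(R1+R2) = 0.750 and R1‖R2 ≤ 185 Ω will meet the spec.)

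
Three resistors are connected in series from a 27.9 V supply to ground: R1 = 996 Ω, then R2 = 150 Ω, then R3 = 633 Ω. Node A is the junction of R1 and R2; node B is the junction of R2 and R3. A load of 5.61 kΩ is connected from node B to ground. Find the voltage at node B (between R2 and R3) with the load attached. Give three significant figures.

V ≈ 9.25 V

At node B, R3 is in parallel with the load: R3‖R_L = 568.8 Ω.
Below node A the resistance is R2 + (R3‖R_L) = 718.8 Ω, so V_A = 27.9 × 718.8/1715 = 11.70 V.
Then V_B = V_A × (R3‖R_L)/(R2 + R3‖R_L) = 11.70 × 568.8/718.8 = 9.25 V.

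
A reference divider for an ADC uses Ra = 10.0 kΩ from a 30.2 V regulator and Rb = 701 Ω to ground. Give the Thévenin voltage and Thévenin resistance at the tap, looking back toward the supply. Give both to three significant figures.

V_th = 1.98 V, R_th = 655 Ω

V_th is the open-circuit tap voltage: 30.2 × 701/(10000 + 701) = 1.98 V.
With the supply zeroed, Ra and Rb appear in parallel from the tap: R_th = Ra‖Rb = (10000 × 701)/10700 = 655 Ω.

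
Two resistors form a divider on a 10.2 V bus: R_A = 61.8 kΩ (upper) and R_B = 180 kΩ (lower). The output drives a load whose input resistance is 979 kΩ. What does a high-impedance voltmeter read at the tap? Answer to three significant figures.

V_out ≈ 7.25 V

The load sits in parallel with R_B: R_B‖R_L = (180 × 979) / (180 + 979) = 152.0 kΩ.
V_out = 10.2 × 152.0 / (61.8 + 152.0) = 10.2 × 152.0/213.8 = 7.25 V.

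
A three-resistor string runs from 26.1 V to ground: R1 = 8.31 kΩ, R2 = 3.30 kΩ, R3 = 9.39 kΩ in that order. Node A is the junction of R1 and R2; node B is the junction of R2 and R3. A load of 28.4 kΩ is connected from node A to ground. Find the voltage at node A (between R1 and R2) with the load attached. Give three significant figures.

V ≈ 13.4 V

Below node A the series string R2+R3 = 12.69 kΩ sits in parallel with the 28.4 kΩ load: 8.771 kΩ.
V_A = 26.1 × 8.771/(8.31 + 8.771) = 13.4 V.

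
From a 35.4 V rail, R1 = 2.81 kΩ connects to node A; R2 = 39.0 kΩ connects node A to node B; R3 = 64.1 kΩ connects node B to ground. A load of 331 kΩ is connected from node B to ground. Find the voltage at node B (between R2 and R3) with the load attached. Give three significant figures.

V ≈ 19.9 V

At node B, R3 is in parallel with the load: R3‖R_L = 53.70 kΩ.
Below node A the resistance is R2 + (R3‖R_L) = 92.70 kΩ, so V_A = 35.4 × 92.70/95.51 = 34.36 V.
Then V_B = V_A × (R3‖R_L)/(R2 + R3‖R_L) = 34.36 × 53.70/92.70 = 19.9 V.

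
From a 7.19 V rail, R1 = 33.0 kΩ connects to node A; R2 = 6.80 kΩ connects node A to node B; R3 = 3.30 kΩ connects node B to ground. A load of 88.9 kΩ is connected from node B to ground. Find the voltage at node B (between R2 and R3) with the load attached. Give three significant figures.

At node B, R3 is in parallel with the load: R3‖R_L = 3.182 kΩ.
Below node A the resistance is R2 + (R3‖R_L) = 9.982 kΩ, so V_A = 7.19 × 9.982/42.98 = 1.670 V.
Then V_B = V_A × (R3‖R_L)/(R2 + R3‖R_L) = 1.670 × 3.182/9.982 = 0.532 V.

V ≈ 0.532 V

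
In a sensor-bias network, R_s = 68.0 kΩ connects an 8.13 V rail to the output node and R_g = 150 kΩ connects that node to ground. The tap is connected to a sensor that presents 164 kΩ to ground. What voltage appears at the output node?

The load sits in parallel with R_g: R_g‖R_L = (150 × 164) / (150 + 164) = 78.34 kΩ.
V_out = 8.13 × 78.34 / (68.0 + 78.34) = 8.13 × 78.34/146.3 = 4.35 V.
(Unloaded it would have been 5.59 V.)

V_out ≈ 4.35 V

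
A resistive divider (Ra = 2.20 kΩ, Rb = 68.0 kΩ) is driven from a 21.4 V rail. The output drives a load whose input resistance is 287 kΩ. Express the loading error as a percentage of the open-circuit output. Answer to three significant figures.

0.737 %

The divider's output (Thévenin) resistance is Ra‖Rb = 2.131 kΩ.
Fractional drop under load = R_th/(R_th + R_L) = 2.131 / (2.131 + 287) = 0.007371.
So the output falls by 0.737 %.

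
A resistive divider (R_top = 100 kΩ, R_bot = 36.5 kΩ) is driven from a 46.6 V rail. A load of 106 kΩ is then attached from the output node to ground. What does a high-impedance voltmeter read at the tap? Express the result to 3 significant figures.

V_out ≈ 9.95 V

The load sits in parallel with R_bot: R_bot‖R_L = (36.5 × 106) / (36.5 + 106) = 27.15 kΩ.
V_out = 46.6 × 27.15 / (100 + 27.15) = 46.6 × 27.15/127.2 = 9.95 V.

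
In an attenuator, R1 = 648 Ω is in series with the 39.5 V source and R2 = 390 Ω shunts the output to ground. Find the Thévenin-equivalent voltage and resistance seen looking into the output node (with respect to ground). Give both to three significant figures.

V_th = 14.8 V, R_th = 243 Ω

V_th is the open-circuit tap voltage: 39.5 × 390/(648 + 390) = 14.8 V.
With the supply zeroed, R1 and R2 appear in parallel from the tap: R_th = R1‖R2 = (648 × 390)/1038 = 243 Ω.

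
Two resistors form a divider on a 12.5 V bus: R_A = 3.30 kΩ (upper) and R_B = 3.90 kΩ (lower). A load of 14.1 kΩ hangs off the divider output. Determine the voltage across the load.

V_out ≈ 6.01 V

The load sits in parallel with R_B: R_B‖R_L = (3.90 × 14.1) / (3.90 + 14.1) = 3.055 kΩ.
V_out = 12.5 × 3.055 / (3.30 + 3.055) = 12.5 × 3.055/6.355 = 6.01 V.
(Unloaded it would have been 6.77 V.)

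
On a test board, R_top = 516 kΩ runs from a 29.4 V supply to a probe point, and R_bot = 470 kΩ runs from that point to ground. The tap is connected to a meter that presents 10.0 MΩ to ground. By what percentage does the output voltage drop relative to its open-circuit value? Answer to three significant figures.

The divider's output (Thévenin) resistance is R_top‖R_bot = 246.0 kΩ.
Fractional drop under load = R_th/(R_th + R_L) = 246.0 / (246.0 + 10000) = 0.02401.
So the output falls by 2.40 %.

2.40 %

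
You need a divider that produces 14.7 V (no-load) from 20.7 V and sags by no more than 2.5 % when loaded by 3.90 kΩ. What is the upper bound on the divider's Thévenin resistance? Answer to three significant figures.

Loading drop = R_th/(R_th + R_L) ≤ 0.0250, so R_th ≤ R_L · ε/(1−ε) = 3.90 kΩ × 0.0250/0.9750 = 100 Ω.

R_th ≤ 100 Ω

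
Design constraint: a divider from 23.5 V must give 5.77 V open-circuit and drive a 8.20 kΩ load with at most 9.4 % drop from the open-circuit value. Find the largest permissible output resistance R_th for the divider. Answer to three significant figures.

Loading drop = R_th/(R_th + R_L) ≤ 0.0940, so R_th ≤ R_L · ε/(1−ε) = 8.20 kΩ × 0.0940/0.9060 = 851 Ω.

R_th ≤ 851 Ω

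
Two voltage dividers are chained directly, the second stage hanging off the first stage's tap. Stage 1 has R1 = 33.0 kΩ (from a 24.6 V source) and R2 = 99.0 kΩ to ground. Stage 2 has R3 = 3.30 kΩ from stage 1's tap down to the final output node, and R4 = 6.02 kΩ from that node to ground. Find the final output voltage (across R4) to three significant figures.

V_out ≈ 3.26 V

Stage 2 presents R3+R4 = 9.320 kΩ as a load on stage 1's tap.
Stage 1's lower leg becomes R2‖(R3+R4) = 8.518 kΩ, so V_mid = 24.6 × 8.518/41.52 = 5.047 V.
Stage 2 is itself unloaded: V_out = V_mid × R4/(R3+R4) = 5.047 × 6.02/9.320 = 3.26 V.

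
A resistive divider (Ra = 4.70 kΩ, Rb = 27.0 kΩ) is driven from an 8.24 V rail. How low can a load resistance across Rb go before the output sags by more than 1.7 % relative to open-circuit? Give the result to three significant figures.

Output resistance R_th = Ra‖Rb = (4.70 × 27.0)/31.70 = 4.003 kΩ.
The fractional drop is R_th/(R_th + R_L); requiring this ≤ 0.0170 gives R_L ≥ R_th(1/0.0170 − 1) = 4.003 × 57.82 = 231 kΩ.

R_L(min) ≈ 231 kΩ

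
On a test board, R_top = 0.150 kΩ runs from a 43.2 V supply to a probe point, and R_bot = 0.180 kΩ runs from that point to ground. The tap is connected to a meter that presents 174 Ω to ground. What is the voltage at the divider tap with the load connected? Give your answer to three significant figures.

The load sits in parallel with R_bot: R_bot‖R_L = (180 × 174) / (180 + 174) = 88.47 Ω.
V_out = 43.2 × 88.47 / (150 + 88.47) = 43.2 × 88.47/238.5 = 16.0 V.
(Unloaded it would have been 23.6 V.)

V_out ≈ 16.0 V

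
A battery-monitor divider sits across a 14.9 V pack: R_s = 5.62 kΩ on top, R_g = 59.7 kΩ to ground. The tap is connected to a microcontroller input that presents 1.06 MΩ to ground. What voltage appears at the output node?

V_out ≈ 13.6 V

The load sits in parallel with R_g: R_g‖R_L = (59.7 × 1060) / (59.7 + 1060) = 56.52 kΩ.
V_out = 14.9 × 56.52 / (5.62 + 56.52) = 14.9 × 56.52/62.14 = 13.6 V.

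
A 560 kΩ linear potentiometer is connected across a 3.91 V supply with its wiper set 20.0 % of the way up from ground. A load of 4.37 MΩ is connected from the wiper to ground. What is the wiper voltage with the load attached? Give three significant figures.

The wiper splits the pot into (1−α)R = 448.0 kΩ above and αR = 112.0 kΩ below.
Lower section ‖ load = 109.2 kΩ.
V_wiper = 3.91 × 109.2/(448.0 + 109.2) = 0.766 V.

V ≈ 0.766 V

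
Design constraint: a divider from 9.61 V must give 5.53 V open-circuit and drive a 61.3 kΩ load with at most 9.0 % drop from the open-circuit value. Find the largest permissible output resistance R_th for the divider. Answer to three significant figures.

R_th ≤ 6.06 kΩ

Loading drop = R_th/(R_th + R_L) ≤ 0.0900, so R_th ≤ R_L · ε/(1−ε) = 61.3 kΩ × 0.0900/0.9100 = 6.06 kΩ.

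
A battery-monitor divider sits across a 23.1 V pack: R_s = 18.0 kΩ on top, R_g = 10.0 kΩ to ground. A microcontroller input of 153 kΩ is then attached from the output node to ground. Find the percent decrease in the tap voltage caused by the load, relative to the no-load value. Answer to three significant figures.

The divider's output (Thévenin) resistance is R_s‖R_g = 6.429 kΩ.
Fractional drop under load = R_th/(R_th + R_L) = 6.429 / (6.429 + 153) = 0.04032.
So the output falls by 4.03 %.

4.03 %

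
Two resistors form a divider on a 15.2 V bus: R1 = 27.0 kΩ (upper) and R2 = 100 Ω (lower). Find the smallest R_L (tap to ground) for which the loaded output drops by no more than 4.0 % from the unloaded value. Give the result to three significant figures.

Output resistance R_th = R1‖R2 = (27000 × 100)/27100 = 99.63 Ω.
The fractional drop is R_th/(R_th + R_L); requiring this ≤ 0.0400 gives R_L ≥ R_th(1/0.0400 − 1) = 99.63 × 24.00 = 2.39 kΩ.

R_L(min) ≈ 2.39 kΩ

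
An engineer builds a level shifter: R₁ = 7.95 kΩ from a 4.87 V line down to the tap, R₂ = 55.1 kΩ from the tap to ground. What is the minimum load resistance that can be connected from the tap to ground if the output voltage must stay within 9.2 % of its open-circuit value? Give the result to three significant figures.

R_L(min) ≈ 68.6 kΩ

Output resistance R_th = R₁‖R₂ = (7.95 × 55.1)/63.05 = 6.948 kΩ.
The fractional drop is R_th/(R_th + R_L); requiring this ≤ 0.0920 gives R_L ≥ R_th(1/0.0920 − 1) = 6.948 × 9.870 = 68.6 kΩ.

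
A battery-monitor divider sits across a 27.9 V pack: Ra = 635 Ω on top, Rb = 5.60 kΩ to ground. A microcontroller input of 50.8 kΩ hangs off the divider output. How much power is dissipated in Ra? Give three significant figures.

Total resistance from the source is Ra + (Rb‖R_L) = 5679 Ω, so I = 27.9/5679 Ω = 4.913 mA.
P = I²·Ra = (4.913 mA)² × 635 Ω = 15.3 mW.

P ≈ 15.3 mW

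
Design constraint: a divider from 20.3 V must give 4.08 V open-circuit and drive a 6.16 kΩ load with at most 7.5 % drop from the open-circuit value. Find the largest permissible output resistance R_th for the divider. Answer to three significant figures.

Loading drop = R_th/(R_th + R_L) ≤ 0.0750, so R_th ≤ R_L · ε/(1−ε) = 6.16 kΩ × 0.0750/0.9250 = 499 Ω.

R_th ≤ 499 Ω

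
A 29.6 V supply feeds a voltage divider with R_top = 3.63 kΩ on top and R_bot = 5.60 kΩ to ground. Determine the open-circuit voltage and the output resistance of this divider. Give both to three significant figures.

V_th is the open-circuit tap voltage: 29.6 × 5.60/(3.63 + 5.60) = 18.0 V.
With the supply zeroed, R_top and R_bot appear in parallel from the tap: R_th = R_top‖R_bot = (3.63 × 5.60)/9.230 = 2.20 kΩ.

V_th = 18.0 V, R_th = 2.20 kΩ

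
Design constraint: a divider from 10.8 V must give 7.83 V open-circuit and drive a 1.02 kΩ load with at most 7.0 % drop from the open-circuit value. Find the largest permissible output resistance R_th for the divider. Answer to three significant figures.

R_th ≤ 76.8 Ω

Loading drop = R_th/(R_th + R_L) ≤ 0.0700, so R_th ≤ R_L · ε/(1−ε) = 1.02 kΩ × 0.0700/0.9300 = 76.8 Ω.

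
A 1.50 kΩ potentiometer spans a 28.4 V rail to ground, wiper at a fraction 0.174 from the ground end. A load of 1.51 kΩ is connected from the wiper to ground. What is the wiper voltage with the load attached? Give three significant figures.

The wiper splits the pot into (1−α)R = 1239 Ω above and αR = 261.0 Ω below.
Lower section ‖ load = 222.5 Ω.
V_wiper = 28.4 × 222.5/(1239 + 222.5) = 4.32 V.

V ≈ 4.32 V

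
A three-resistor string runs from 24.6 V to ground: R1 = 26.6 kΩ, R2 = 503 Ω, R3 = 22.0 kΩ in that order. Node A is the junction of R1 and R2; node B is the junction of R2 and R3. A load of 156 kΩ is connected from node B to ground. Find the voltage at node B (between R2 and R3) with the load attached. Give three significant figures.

V ≈ 10.2 V

At node B, R3 is in parallel with the load: R3‖R_L = 19280 Ω.
Below node A the resistance is R2 + (R3‖R_L) = 19780 Ω, so V_A = 24.6 × 19780/46380 = 10.49 V.
Then V_B = V_A × (R3‖R_L)/(R2 + R3‖R_L) = 10.49 × 19280/19780 = 10.2 V.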